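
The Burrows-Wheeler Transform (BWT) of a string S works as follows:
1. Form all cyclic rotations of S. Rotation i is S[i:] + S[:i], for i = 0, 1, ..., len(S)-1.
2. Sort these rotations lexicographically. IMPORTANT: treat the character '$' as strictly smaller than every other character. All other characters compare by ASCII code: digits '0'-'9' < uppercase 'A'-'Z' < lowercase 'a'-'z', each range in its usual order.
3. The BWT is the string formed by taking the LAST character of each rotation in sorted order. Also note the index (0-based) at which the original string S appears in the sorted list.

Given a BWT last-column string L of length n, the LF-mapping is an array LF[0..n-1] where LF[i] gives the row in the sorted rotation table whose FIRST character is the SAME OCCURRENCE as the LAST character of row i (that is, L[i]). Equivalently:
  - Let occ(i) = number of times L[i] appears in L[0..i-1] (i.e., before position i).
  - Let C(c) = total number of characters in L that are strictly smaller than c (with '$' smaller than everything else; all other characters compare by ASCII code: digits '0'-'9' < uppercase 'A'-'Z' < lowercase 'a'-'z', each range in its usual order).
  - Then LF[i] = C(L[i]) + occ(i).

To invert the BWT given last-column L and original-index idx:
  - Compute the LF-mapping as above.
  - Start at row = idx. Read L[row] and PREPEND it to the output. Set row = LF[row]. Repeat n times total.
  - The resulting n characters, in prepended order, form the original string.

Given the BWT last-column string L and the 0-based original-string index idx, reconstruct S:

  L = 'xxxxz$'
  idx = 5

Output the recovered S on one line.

LF mapping: 1 2 3 4 5 0
Walk LF starting at row 5, prepending L[row]:
  step 1: row=5, L[5]='$', prepend. Next row=LF[5]=0
  step 2: row=0, L[0]='x', prepend. Next row=LF[0]=1
  step 3: row=1, L[1]='x', prepend. Next row=LF[1]=2
  step 4: row=2, L[2]='x', prepend. Next row=LF[2]=3
  step 5: row=3, L[3]='x', prepend. Next row=LF[3]=4
  step 6: row=4, L[4]='z', prepend. Next row=LF[4]=5
Reversed output: zxxxx$

Answer: zxxxx$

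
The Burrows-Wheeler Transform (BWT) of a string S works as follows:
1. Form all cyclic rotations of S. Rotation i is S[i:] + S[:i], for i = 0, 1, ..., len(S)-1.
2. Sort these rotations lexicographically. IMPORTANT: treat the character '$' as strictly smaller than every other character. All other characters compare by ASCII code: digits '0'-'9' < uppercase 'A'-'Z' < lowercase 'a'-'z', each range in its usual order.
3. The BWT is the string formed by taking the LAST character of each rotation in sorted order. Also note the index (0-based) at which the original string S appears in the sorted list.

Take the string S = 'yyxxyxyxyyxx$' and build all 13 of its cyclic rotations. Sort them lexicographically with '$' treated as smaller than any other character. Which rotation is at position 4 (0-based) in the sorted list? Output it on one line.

Answer: xyxyxyyxx$yyx

Derivation:
All 13 rotations (rotation i = S[i:]+S[:i]):
  rot[0] = yyxxyxyxyyxx$
  rot[1] = yxxyxyxyyxx$y
  rot[2] = xxyxyxyyxx$yy
  rot[3] = xyxyxyyxx$yyx
  rot[4] = yxyxyyxx$yyxx
  rot[5] = xyxyyxx$yyxxy
  rot[6] = yxyyxx$yyxxyx
  rot[7] = xyyxx$yyxxyxy
  rot[8] = yyxx$yyxxyxyx
  rot[9] = yxx$yyxxyxyxy
  rot[10] = xx$yyxxyxyxyy
  rot[11] = x$yyxxyxyxyyx
  rot[12] = $yyxxyxyxyyxx
Sorted (with $ < everything):
  sorted[0] = $yyxxyxyxyyxx
  sorted[1] = x$yyxxyxyxyyx
  sorted[2] = xx$yyxxyxyxyy
  sorted[3] = xxyxyxyyxx$yy
  sorted[4] = xyxyxyyxx$yyx
  sorted[5] = xyxyyxx$yyxxy
  sorted[6] = xyyxx$yyxxyxy
  sorted[7] = yxx$yyxxyxyxy
  sorted[8] = yxxyxyxyyxx$y
  sorted[9] = yxyxyyxx$yyxx
  sorted[10] = yxyyxx$yyxxyx
  sorted[11] = yyxx$yyxxyxyx
  sorted[12] = yyxxyxyxyyxx$
sorted[4] = xyxyxyyxx$yyx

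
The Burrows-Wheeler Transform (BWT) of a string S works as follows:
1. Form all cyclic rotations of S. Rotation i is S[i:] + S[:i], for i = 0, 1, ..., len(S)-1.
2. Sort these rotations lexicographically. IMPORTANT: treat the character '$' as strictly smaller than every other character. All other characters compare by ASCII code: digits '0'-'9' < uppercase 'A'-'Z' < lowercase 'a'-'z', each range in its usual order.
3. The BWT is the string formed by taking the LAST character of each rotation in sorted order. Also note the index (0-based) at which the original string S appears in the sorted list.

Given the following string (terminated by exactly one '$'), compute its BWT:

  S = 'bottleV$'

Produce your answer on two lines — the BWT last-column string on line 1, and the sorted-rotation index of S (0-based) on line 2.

Answer: Ve$ltbto
2

Derivation:
All 8 rotations (rotation i = S[i:]+S[:i]):
  rot[0] = bottleV$
  rot[1] = ottleV$b
  rot[2] = ttleV$bo
  rot[3] = tleV$bot
  rot[4] = leV$bott
  rot[5] = eV$bottl
  rot[6] = V$bottle
  rot[7] = $bottleV
Sorted (with $ < everything):
  sorted[0] = $bottleV  (last char: 'V')
  sorted[1] = V$bottle  (last char: 'e')
  sorted[2] = bottleV$  (last char: '$')
  sorted[3] = eV$bottl  (last char: 'l')
  sorted[4] = leV$bott  (last char: 't')
  sorted[5] = ottleV$b  (last char: 'b')
  sorted[6] = tleV$bot  (last char: 't')
  sorted[7] = ttleV$bo  (last char: 'o')
Last column: Ve$ltbto
Original string S is at sorted index 2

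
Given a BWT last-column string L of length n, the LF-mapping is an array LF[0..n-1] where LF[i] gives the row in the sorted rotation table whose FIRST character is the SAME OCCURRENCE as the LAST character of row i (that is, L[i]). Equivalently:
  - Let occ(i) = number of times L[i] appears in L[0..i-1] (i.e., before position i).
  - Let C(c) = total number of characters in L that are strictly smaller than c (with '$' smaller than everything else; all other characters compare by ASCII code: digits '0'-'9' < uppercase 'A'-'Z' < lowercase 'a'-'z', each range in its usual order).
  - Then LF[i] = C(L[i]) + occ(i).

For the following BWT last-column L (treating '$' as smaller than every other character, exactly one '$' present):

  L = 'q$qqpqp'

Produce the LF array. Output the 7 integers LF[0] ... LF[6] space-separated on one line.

Answer: 3 0 4 5 1 6 2

Derivation:
Char counts: '$':1, 'p':2, 'q':4
C (first-col start): C('$')=0, C('p')=1, C('q')=3
L[0]='q': occ=0, LF[0]=C('q')+0=3+0=3
L[1]='$': occ=0, LF[1]=C('$')+0=0+0=0
L[2]='q': occ=1, LF[2]=C('q')+1=3+1=4
L[3]='q': occ=2, LF[3]=C('q')+2=3+2=5
L[4]='p': occ=0, LF[4]=C('p')+0=1+0=1
L[5]='q': occ=3, LF[5]=C('q')+3=3+3=6
L[6]='p': occ=1, LF[6]=C('p')+1=1+1=2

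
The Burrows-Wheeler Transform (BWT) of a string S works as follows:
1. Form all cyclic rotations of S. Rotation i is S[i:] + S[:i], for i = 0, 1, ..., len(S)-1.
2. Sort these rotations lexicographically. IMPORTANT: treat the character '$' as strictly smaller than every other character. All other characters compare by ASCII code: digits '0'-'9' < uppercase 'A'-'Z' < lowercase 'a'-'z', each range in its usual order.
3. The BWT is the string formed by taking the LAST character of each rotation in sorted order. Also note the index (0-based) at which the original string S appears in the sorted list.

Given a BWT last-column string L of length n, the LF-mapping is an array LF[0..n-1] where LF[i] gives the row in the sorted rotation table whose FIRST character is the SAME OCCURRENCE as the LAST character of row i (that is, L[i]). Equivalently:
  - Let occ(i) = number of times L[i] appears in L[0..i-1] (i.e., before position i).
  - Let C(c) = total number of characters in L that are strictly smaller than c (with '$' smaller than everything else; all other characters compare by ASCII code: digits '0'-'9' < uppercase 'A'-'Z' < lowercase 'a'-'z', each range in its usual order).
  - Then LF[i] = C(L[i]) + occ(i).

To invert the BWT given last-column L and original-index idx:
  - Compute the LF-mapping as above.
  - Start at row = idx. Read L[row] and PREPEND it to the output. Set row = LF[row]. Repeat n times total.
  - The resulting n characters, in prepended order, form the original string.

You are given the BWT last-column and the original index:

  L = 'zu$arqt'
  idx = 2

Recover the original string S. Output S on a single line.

LF mapping: 6 5 0 1 3 2 4
Walk LF starting at row 2, prepending L[row]:
  step 1: row=2, L[2]='$', prepend. Next row=LF[2]=0
  step 2: row=0, L[0]='z', prepend. Next row=LF[0]=6
  step 3: row=6, L[6]='t', prepend. Next row=LF[6]=4
  step 4: row=4, L[4]='r', prepend. Next row=LF[4]=3
  step 5: row=3, L[3]='a', prepend. Next row=LF[3]=1
  step 6: row=1, L[1]='u', prepend. Next row=LF[1]=5
  step 7: row=5, L[5]='q', prepend. Next row=LF[5]=2
Reversed output: quartz$

Answer: quartz$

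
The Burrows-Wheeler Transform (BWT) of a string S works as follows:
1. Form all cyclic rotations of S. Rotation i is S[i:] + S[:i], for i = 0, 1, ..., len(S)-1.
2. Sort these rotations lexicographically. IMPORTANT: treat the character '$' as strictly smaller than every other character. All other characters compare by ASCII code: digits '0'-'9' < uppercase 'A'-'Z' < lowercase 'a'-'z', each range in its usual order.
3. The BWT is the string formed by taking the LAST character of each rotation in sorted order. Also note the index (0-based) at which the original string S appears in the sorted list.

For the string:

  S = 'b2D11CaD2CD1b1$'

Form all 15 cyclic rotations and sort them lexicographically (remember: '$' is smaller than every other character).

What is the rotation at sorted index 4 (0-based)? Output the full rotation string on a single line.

Answer: 1b1$b2D11CaD2CD

Derivation:
All 15 rotations (rotation i = S[i:]+S[:i]):
  rot[0] = b2D11CaD2CD1b1$
  rot[1] = 2D11CaD2CD1b1$b
  rot[2] = D11CaD2CD1b1$b2
  rot[3] = 11CaD2CD1b1$b2D
  rot[4] = 1CaD2CD1b1$b2D1
  rot[5] = CaD2CD1b1$b2D11
  rot[6] = aD2CD1b1$b2D11C
  rot[7] = D2CD1b1$b2D11Ca
  rot[8] = 2CD1b1$b2D11CaD
  rot[9] = CD1b1$b2D11CaD2
  rot[10] = D1b1$b2D11CaD2C
  rot[11] = 1b1$b2D11CaD2CD
  rot[12] = b1$b2D11CaD2CD1
  rot[13] = 1$b2D11CaD2CD1b
  rot[14] = $b2D11CaD2CD1b1
Sorted (with $ < everything):
  sorted[0] = $b2D11CaD2CD1b1
  sorted[1] = 1$b2D11CaD2CD1b
  sorted[2] = 11CaD2CD1b1$b2D
  sorted[3] = 1CaD2CD1b1$b2D1
  sorted[4] = 1b1$b2D11CaD2CD
  sorted[5] = 2CD1b1$b2D11CaD
  sorted[6] = 2D11CaD2CD1b1$b
  sorted[7] = CD1b1$b2D11CaD2
  sorted[8] = CaD2CD1b1$b2D11
  sorted[9] = D11CaD2CD1b1$b2
  sorted[10] = D1b1$b2D11CaD2C
  sorted[11] = D2CD1b1$b2D11Ca
  sorted[12] = aD2CD1b1$b2D11C
  sorted[13] = b1$b2D11CaD2CD1
  sorted[14] = b2D11CaD2CD1b1$
sorted[4] = 1b1$b2D11CaD2CD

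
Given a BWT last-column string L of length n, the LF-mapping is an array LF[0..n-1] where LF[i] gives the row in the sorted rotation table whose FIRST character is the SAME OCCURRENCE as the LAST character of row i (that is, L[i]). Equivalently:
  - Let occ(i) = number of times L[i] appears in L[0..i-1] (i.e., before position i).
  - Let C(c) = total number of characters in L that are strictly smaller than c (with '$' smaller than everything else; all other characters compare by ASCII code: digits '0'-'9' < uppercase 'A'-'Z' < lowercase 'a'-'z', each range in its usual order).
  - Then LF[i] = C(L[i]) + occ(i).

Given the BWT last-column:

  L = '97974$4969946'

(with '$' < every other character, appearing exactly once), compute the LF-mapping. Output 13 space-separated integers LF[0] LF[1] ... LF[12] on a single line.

Answer: 8 6 9 7 1 0 2 10 4 11 12 3 5

Derivation:
Char counts: '$':1, '4':3, '6':2, '7':2, '9':5
C (first-col start): C('$')=0, C('4')=1, C('6')=4, C('7')=6, C('9')=8
L[0]='9': occ=0, LF[0]=C('9')+0=8+0=8
L[1]='7': occ=0, LF[1]=C('7')+0=6+0=6
L[2]='9': occ=1, LF[2]=C('9')+1=8+1=9
L[3]='7': occ=1, LF[3]=C('7')+1=6+1=7
L[4]='4': occ=0, LF[4]=C('4')+0=1+0=1
L[5]='$': occ=0, LF[5]=C('$')+0=0+0=0
L[6]='4': occ=1, LF[6]=C('4')+1=1+1=2
L[7]='9': occ=2, LF[7]=C('9')+2=8+2=10
L[8]='6': occ=0, LF[8]=C('6')+0=4+0=4
L[9]='9': occ=3, LF[9]=C('9')+3=8+3=11
L[10]='9': occ=4, LF[10]=C('9')+4=8+4=12
L[11]='4': occ=2, LF[11]=C('4')+2=1+2=3
L[12]='6': occ=1, LF[12]=C('6')+1=4+1=5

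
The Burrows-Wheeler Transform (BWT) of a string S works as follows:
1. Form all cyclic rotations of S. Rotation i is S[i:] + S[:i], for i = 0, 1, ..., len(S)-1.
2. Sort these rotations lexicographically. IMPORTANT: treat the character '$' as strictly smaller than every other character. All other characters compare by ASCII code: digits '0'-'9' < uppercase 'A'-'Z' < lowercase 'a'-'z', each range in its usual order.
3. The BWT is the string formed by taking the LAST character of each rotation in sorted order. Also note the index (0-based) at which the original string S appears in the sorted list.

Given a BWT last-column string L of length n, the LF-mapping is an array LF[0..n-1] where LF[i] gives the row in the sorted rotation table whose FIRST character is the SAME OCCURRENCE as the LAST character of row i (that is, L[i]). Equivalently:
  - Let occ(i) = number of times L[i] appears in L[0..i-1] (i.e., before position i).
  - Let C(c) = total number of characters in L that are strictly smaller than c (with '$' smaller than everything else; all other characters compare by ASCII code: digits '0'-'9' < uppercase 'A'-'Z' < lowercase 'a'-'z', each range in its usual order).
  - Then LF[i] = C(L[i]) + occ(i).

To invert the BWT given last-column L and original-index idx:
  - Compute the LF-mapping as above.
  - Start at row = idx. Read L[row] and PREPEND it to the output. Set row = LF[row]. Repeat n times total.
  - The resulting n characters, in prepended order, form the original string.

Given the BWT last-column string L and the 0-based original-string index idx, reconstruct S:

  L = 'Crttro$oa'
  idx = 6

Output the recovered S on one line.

LF mapping: 1 5 7 8 6 3 0 4 2
Walk LF starting at row 6, prepending L[row]:
  step 1: row=6, L[6]='$', prepend. Next row=LF[6]=0
  step 2: row=0, L[0]='C', prepend. Next row=LF[0]=1
  step 3: row=1, L[1]='r', prepend. Next row=LF[1]=5
  step 4: row=5, L[5]='o', prepend. Next row=LF[5]=3
  step 5: row=3, L[3]='t', prepend. Next row=LF[3]=8
  step 6: row=8, L[8]='a', prepend. Next row=LF[8]=2
  step 7: row=2, L[2]='t', prepend. Next row=LF[2]=7
  step 8: row=7, L[7]='o', prepend. Next row=LF[7]=4
  step 9: row=4, L[4]='r', prepend. Next row=LF[4]=6
Reversed output: rotatorC$

Answer: rotatorC$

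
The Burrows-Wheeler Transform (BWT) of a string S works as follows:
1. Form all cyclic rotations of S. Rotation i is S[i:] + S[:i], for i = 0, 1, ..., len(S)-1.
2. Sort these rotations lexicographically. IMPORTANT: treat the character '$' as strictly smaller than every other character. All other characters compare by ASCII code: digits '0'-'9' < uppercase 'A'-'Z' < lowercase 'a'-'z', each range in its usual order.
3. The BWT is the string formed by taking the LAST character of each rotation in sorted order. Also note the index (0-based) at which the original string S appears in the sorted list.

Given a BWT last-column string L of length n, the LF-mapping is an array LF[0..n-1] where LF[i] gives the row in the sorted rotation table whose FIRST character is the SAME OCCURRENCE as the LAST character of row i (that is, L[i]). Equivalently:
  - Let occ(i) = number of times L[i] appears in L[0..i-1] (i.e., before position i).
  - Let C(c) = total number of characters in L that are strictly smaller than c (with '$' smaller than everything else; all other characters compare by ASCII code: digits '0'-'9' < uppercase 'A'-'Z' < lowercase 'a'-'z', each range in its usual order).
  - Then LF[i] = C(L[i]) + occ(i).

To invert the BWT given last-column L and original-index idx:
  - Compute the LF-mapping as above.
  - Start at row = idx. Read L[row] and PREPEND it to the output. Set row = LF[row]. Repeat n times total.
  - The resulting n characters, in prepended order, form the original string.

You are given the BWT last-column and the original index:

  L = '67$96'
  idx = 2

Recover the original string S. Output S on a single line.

LF mapping: 1 3 0 4 2
Walk LF starting at row 2, prepending L[row]:
  step 1: row=2, L[2]='$', prepend. Next row=LF[2]=0
  step 2: row=0, L[0]='6', prepend. Next row=LF[0]=1
  step 3: row=1, L[1]='7', prepend. Next row=LF[1]=3
  step 4: row=3, L[3]='9', prepend. Next row=LF[3]=4
  step 5: row=4, L[4]='6', prepend. Next row=LF[4]=2
Reversed output: 6976$

Answer: 6976$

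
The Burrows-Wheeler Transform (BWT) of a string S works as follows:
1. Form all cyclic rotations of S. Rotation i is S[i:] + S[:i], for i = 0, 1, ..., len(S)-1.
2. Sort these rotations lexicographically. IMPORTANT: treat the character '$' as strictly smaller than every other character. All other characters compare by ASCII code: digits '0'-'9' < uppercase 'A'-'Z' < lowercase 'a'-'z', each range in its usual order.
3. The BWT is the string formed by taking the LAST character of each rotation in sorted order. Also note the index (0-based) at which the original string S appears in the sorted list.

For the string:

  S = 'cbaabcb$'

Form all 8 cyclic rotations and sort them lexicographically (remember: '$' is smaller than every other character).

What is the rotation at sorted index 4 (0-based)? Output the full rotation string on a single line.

Answer: baabcb$c

Derivation:
All 8 rotations (rotation i = S[i:]+S[:i]):
  rot[0] = cbaabcb$
  rot[1] = baabcb$c
  rot[2] = aabcb$cb
  rot[3] = abcb$cba
  rot[4] = bcb$cbaa
  rot[5] = cb$cbaab
  rot[6] = b$cbaabc
  rot[7] = $cbaabcb
Sorted (with $ < everything):
  sorted[0] = $cbaabcb
  sorted[1] = aabcb$cb
  sorted[2] = abcb$cba
  sorted[3] = b$cbaabc
  sorted[4] = baabcb$c
  sorted[5] = bcb$cbaa
  sorted[6] = cb$cbaab
  sorted[7] = cbaabcb$
sorted[4] = baabcb$c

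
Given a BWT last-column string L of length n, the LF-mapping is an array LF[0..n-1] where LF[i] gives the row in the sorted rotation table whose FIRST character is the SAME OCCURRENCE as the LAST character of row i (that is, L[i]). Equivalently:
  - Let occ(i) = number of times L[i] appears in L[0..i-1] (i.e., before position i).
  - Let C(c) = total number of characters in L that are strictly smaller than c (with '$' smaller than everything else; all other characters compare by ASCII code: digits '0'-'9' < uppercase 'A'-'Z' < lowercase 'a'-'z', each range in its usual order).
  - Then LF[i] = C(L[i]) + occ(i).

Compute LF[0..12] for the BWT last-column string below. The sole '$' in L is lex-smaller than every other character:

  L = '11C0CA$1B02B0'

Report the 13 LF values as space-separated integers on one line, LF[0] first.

Answer: 4 5 11 1 12 8 0 6 9 2 7 10 3

Derivation:
Char counts: '$':1, '0':3, '1':3, '2':1, 'A':1, 'B':2, 'C':2
C (first-col start): C('$')=0, C('0')=1, C('1')=4, C('2')=7, C('A')=8, C('B')=9, C('C')=11
L[0]='1': occ=0, LF[0]=C('1')+0=4+0=4
L[1]='1': occ=1, LF[1]=C('1')+1=4+1=5
L[2]='C': occ=0, LF[2]=C('C')+0=11+0=11
L[3]='0': occ=0, LF[3]=C('0')+0=1+0=1
L[4]='C': occ=1, LF[4]=C('C')+1=11+1=12
L[5]='A': occ=0, LF[5]=C('A')+0=8+0=8
L[6]='$': occ=0, LF[6]=C('$')+0=0+0=0
L[7]='1': occ=2, LF[7]=C('1')+2=4+2=6
L[8]='B': occ=0, LF[8]=C('B')+0=9+0=9
L[9]='0': occ=1, LF[9]=C('0')+1=1+1=2
L[10]='2': occ=0, LF[10]=C('2')+0=7+0=7
L[11]='B': occ=1, LF[11]=C('B')+1=9+1=10
L[12]='0': occ=2, LF[12]=C('0')+2=1+2=3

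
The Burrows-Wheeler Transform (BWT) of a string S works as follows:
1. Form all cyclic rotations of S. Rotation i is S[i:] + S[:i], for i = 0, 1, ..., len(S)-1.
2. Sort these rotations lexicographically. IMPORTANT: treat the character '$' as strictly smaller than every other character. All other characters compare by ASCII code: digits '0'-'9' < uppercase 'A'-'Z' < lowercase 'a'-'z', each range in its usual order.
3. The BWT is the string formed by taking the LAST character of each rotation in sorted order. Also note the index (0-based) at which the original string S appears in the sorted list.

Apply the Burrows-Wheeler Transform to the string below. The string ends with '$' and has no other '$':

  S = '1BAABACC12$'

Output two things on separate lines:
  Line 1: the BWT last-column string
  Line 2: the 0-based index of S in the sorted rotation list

All 11 rotations (rotation i = S[i:]+S[:i]):
  rot[0] = 1BAABACC12$
  rot[1] = BAABACC12$1
  rot[2] = AABACC12$1B
  rot[3] = ABACC12$1BA
  rot[4] = BACC12$1BAA
  rot[5] = ACC12$1BAAB
  rot[6] = CC12$1BAABA
  rot[7] = C12$1BAABAC
  rot[8] = 12$1BAABACC
  rot[9] = 2$1BAABACC1
  rot[10] = $1BAABACC12
Sorted (with $ < everything):
  sorted[0] = $1BAABACC12  (last char: '2')
  sorted[1] = 12$1BAABACC  (last char: 'C')
  sorted[2] = 1BAABACC12$  (last char: '$')
  sorted[3] = 2$1BAABACC1  (last char: '1')
  sorted[4] = AABACC12$1B  (last char: 'B')
  sorted[5] = ABACC12$1BA  (last char: 'A')
  sorted[6] = ACC12$1BAAB  (last char: 'B')
  sorted[7] = BAABACC12$1  (last char: '1')
  sorted[8] = BACC12$1BAA  (last char: 'A')
  sorted[9] = C12$1BAABAC  (last char: 'C')
  sorted[10] = CC12$1BAABA  (last char: 'A')
Last column: 2C$1BAB1ACA
Original string S is at sorted index 2

Answer: 2C$1BAB1ACA
2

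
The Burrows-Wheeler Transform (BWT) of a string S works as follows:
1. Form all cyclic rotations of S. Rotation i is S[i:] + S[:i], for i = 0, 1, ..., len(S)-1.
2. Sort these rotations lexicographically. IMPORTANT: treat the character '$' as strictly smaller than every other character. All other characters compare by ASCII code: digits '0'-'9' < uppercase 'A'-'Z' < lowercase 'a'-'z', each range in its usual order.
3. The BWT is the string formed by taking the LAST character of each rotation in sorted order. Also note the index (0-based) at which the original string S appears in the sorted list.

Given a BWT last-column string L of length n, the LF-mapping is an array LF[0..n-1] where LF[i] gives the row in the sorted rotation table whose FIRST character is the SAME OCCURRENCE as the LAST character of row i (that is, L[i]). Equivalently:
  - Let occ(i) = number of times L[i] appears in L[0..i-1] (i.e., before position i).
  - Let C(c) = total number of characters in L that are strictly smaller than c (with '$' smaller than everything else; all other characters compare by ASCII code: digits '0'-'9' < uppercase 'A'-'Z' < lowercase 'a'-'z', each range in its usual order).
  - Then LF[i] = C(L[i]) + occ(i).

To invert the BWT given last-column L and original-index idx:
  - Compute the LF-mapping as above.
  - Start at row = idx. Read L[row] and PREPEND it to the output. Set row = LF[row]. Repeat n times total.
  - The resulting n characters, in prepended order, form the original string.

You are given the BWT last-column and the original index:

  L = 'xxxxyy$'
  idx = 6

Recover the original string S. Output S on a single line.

Answer: yyxxxx$

Derivation:
LF mapping: 1 2 3 4 5 6 0
Walk LF starting at row 6, prepending L[row]:
  step 1: row=6, L[6]='$', prepend. Next row=LF[6]=0
  step 2: row=0, L[0]='x', prepend. Next row=LF[0]=1
  step 3: row=1, L[1]='x', prepend. Next row=LF[1]=2
  step 4: row=2, L[2]='x', prepend. Next row=LF[2]=3
  step 5: row=3, L[3]='x', prepend. Next row=LF[3]=4
  step 6: row=4, L[4]='y', prepend. Next row=LF[4]=5
  step 7: row=5, L[5]='y', prepend. Next row=LF[5]=6
Reversed output: yyxxxx$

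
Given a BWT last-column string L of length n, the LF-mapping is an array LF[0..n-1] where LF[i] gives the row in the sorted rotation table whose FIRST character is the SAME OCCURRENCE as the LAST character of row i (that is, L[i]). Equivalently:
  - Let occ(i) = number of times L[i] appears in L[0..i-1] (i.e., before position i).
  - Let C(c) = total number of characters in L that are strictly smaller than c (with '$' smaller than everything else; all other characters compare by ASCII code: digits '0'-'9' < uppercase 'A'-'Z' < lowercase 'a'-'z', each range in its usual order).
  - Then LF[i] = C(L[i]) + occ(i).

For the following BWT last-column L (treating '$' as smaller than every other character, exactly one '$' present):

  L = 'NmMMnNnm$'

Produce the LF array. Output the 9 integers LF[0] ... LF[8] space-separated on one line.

Answer: 3 5 1 2 7 4 8 6 0

Derivation:
Char counts: '$':1, 'M':2, 'N':2, 'm':2, 'n':2
C (first-col start): C('$')=0, C('M')=1, C('N')=3, C('m')=5, C('n')=7
L[0]='N': occ=0, LF[0]=C('N')+0=3+0=3
L[1]='m': occ=0, LF[1]=C('m')+0=5+0=5
L[2]='M': occ=0, LF[2]=C('M')+0=1+0=1
L[3]='M': occ=1, LF[3]=C('M')+1=1+1=2
L[4]='n': occ=0, LF[4]=C('n')+0=7+0=7
L[5]='N': occ=1, LF[5]=C('N')+1=3+1=4
L[6]='n': occ=1, LF[6]=C('n')+1=7+1=8
L[7]='m': occ=1, LF[7]=C('m')+1=5+1=6
L[8]='$': occ=0, LF[8]=C('$')+0=0+0=0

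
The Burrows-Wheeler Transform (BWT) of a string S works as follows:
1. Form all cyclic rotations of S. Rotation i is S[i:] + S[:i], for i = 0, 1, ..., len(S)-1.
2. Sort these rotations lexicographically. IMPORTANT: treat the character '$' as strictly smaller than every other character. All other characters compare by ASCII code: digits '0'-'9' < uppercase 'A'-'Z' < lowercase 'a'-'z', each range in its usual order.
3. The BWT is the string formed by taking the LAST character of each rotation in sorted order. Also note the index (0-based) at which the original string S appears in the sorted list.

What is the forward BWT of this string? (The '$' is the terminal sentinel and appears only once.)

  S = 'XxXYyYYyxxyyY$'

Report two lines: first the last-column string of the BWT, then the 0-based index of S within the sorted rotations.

Answer: Yx$yyXYXyxyYYx
2

Derivation:
All 14 rotations (rotation i = S[i:]+S[:i]):
  rot[0] = XxXYyYYyxxyyY$
  rot[1] = xXYyYYyxxyyY$X
  rot[2] = XYyYYyxxyyY$Xx
  rot[3] = YyYYyxxyyY$XxX
  rot[4] = yYYyxxyyY$XxXY
  rot[5] = YYyxxyyY$XxXYy
  rot[6] = YyxxyyY$XxXYyY
  rot[7] = yxxyyY$XxXYyYY
  rot[8] = xxyyY$XxXYyYYy
  rot[9] = xyyY$XxXYyYYyx
  rot[10] = yyY$XxXYyYYyxx
  rot[11] = yY$XxXYyYYyxxy
  rot[12] = Y$XxXYyYYyxxyy
  rot[13] = $XxXYyYYyxxyyY
Sorted (with $ < everything):
  sorted[0] = $XxXYyYYyxxyyY  (last char: 'Y')
  sorted[1] = XYyYYyxxyyY$Xx  (last char: 'x')
  sorted[2] = XxXYyYYyxxyyY$  (last char: '$')
  sorted[3] = Y$XxXYyYYyxxyy  (last char: 'y')
  sorted[4] = YYyxxyyY$XxXYy  (last char: 'y')
  sorted[5] = YyYYyxxyyY$XxX  (last char: 'X')
  sorted[6] = YyxxyyY$XxXYyY  (last char: 'Y')
  sorted[7] = xXYyYYyxxyyY$X  (last char: 'X')
  sorted[8] = xxyyY$XxXYyYYy  (last char: 'y')
  sorted[9] = xyyY$XxXYyYYyx  (last char: 'x')
  sorted[10] = yY$XxXYyYYyxxy  (last char: 'y')
  sorted[11] = yYYyxxyyY$XxXY  (last char: 'Y')
  sorted[12] = yxxyyY$XxXYyYY  (last char: 'Y')
  sorted[13] = yyY$XxXYyYYyxx  (last char: 'x')
Last column: Yx$yyXYXyxyYYx
Original string S is at sorted index 2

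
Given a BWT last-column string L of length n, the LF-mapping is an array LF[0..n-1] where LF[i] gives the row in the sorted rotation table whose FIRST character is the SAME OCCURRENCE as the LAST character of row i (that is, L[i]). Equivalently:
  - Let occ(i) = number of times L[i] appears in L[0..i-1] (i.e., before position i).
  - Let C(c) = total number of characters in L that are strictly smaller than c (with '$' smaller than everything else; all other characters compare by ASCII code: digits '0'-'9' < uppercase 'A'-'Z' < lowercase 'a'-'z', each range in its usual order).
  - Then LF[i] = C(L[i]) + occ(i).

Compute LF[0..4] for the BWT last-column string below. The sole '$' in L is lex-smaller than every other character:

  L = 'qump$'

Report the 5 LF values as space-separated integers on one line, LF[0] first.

Answer: 3 4 1 2 0

Derivation:
Char counts: '$':1, 'm':1, 'p':1, 'q':1, 'u':1
C (first-col start): C('$')=0, C('m')=1, C('p')=2, C('q')=3, C('u')=4
L[0]='q': occ=0, LF[0]=C('q')+0=3+0=3
L[1]='u': occ=0, LF[1]=C('u')+0=4+0=4
L[2]='m': occ=0, LF[2]=C('m')+0=1+0=1
L[3]='p': occ=0, LF[3]=C('p')+0=2+0=2
L[4]='$': occ=0, LF[4]=C('$')+0=0+0=0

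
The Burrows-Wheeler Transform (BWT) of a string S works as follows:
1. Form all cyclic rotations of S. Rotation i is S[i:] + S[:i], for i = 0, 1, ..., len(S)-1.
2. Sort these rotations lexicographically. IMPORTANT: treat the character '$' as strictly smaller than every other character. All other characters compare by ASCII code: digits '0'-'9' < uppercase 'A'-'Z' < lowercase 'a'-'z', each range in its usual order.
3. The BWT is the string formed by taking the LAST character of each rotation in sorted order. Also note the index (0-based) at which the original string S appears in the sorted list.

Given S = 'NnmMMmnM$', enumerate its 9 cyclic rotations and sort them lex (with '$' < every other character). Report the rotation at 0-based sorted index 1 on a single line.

All 9 rotations (rotation i = S[i:]+S[:i]):
  rot[0] = NnmMMmnM$
  rot[1] = nmMMmnM$N
  rot[2] = mMMmnM$Nn
  rot[3] = MMmnM$Nnm
  rot[4] = MmnM$NnmM
  rot[5] = mnM$NnmMM
  rot[6] = nM$NnmMMm
  rot[7] = M$NnmMMmn
  rot[8] = $NnmMMmnM
Sorted (with $ < everything):
  sorted[0] = $NnmMMmnM
  sorted[1] = M$NnmMMmn
  sorted[2] = MMmnM$Nnm
  sorted[3] = MmnM$NnmM
  sorted[4] = NnmMMmnM$
  sorted[5] = mMMmnM$Nn
  sorted[6] = mnM$NnmMM
  sorted[7] = nM$NnmMMm
  sorted[8] = nmMMmnM$N
sorted[1] = M$NnmMMmn

Answer: M$NnmMMmn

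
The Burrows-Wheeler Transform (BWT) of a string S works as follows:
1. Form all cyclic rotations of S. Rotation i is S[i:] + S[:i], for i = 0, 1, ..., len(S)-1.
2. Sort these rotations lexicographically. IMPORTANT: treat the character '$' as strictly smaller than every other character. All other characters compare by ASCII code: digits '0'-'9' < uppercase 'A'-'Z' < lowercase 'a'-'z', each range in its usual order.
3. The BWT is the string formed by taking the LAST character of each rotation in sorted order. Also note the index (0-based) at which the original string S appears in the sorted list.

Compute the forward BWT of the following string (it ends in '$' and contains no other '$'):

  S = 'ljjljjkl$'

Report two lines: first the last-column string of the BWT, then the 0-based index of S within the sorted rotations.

All 9 rotations (rotation i = S[i:]+S[:i]):
  rot[0] = ljjljjkl$
  rot[1] = jjljjkl$l
  rot[2] = jljjkl$lj
  rot[3] = ljjkl$ljj
  rot[4] = jjkl$ljjl
  rot[5] = jkl$ljjlj
  rot[6] = kl$ljjljj
  rot[7] = l$ljjljjk
  rot[8] = $ljjljjkl
Sorted (with $ < everything):
  sorted[0] = $ljjljjkl  (last char: 'l')
  sorted[1] = jjkl$ljjl  (last char: 'l')
  sorted[2] = jjljjkl$l  (last char: 'l')
  sorted[3] = jkl$ljjlj  (last char: 'j')
  sorted[4] = jljjkl$lj  (last char: 'j')
  sorted[5] = kl$ljjljj  (last char: 'j')
  sorted[6] = l$ljjljjk  (last char: 'k')
  sorted[7] = ljjkl$ljj  (last char: 'j')
  sorted[8] = ljjljjkl$  (last char: '$')
Last column: llljjjkj$
Original string S is at sorted index 8

Answer: llljjjkj$
8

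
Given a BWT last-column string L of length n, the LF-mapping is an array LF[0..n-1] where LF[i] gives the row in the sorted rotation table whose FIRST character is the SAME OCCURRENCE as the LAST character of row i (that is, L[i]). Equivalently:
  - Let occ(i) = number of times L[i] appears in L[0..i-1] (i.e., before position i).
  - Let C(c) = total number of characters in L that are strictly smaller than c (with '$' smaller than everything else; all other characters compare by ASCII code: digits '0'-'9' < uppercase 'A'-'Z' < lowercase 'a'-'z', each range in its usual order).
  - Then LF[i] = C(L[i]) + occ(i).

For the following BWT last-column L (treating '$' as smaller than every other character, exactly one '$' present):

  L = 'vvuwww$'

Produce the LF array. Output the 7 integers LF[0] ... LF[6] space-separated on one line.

Answer: 2 3 1 4 5 6 0

Derivation:
Char counts: '$':1, 'u':1, 'v':2, 'w':3
C (first-col start): C('$')=0, C('u')=1, C('v')=2, C('w')=4
L[0]='v': occ=0, LF[0]=C('v')+0=2+0=2
L[1]='v': occ=1, LF[1]=C('v')+1=2+1=3
L[2]='u': occ=0, LF[2]=C('u')+0=1+0=1
L[3]='w': occ=0, LF[3]=C('w')+0=4+0=4
L[4]='w': occ=1, LF[4]=C('w')+1=4+1=5
L[5]='w': occ=2, LF[5]=C('w')+2=4+2=6
L[6]='$': occ=0, LF[6]=C('$')+0=0+0=0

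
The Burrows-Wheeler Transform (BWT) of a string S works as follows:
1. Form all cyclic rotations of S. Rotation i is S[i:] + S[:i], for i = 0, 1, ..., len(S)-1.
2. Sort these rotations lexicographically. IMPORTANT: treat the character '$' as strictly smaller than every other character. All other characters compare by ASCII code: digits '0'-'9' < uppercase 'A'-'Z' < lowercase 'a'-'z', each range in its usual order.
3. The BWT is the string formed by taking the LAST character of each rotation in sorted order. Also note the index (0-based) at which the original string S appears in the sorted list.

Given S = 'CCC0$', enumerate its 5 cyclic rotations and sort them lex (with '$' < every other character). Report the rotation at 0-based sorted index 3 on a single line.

Answer: CC0$C

Derivation:
All 5 rotations (rotation i = S[i:]+S[:i]):
  rot[0] = CCC0$
  rot[1] = CC0$C
  rot[2] = C0$CC
  rot[3] = 0$CCC
  rot[4] = $CCC0
Sorted (with $ < everything):
  sorted[0] = $CCC0
  sorted[1] = 0$CCC
  sorted[2] = C0$CC
  sorted[3] = CC0$C
  sorted[4] = CCC0$
sorted[3] = CC0$C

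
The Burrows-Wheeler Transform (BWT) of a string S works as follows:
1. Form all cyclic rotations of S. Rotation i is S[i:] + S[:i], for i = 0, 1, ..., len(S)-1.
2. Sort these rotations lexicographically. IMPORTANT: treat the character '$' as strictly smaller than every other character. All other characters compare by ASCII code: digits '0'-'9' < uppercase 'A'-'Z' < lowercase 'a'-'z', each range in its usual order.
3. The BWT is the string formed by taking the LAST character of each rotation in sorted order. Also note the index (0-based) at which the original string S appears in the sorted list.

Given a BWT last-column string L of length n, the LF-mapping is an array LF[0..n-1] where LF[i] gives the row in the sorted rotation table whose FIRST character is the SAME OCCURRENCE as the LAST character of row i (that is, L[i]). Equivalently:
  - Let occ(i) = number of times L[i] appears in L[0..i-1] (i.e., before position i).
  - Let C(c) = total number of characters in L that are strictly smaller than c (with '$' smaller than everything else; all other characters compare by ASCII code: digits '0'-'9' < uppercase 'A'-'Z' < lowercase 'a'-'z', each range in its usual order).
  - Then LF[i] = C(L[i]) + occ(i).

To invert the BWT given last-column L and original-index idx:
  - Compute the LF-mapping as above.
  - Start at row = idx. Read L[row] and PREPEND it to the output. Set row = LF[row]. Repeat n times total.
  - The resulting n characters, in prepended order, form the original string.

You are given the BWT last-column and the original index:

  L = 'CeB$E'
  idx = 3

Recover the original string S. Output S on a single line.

LF mapping: 2 4 1 0 3
Walk LF starting at row 3, prepending L[row]:
  step 1: row=3, L[3]='$', prepend. Next row=LF[3]=0
  step 2: row=0, L[0]='C', prepend. Next row=LF[0]=2
  step 3: row=2, L[2]='B', prepend. Next row=LF[2]=1
  step 4: row=1, L[1]='e', prepend. Next row=LF[1]=4
  step 5: row=4, L[4]='E', prepend. Next row=LF[4]=3
Reversed output: EeBC$

Answer: EeBC$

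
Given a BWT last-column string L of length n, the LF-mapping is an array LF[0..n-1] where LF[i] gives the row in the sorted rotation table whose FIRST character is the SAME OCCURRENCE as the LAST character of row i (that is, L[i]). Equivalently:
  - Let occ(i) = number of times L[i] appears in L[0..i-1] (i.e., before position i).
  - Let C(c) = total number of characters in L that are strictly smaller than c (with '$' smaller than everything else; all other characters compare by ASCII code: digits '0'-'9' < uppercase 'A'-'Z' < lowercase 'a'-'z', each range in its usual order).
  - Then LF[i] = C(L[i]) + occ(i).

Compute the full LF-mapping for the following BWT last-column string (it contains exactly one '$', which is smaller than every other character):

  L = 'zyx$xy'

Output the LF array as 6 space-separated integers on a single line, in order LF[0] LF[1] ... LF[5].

Char counts: '$':1, 'x':2, 'y':2, 'z':1
C (first-col start): C('$')=0, C('x')=1, C('y')=3, C('z')=5
L[0]='z': occ=0, LF[0]=C('z')+0=5+0=5
L[1]='y': occ=0, LF[1]=C('y')+0=3+0=3
L[2]='x': occ=0, LF[2]=C('x')+0=1+0=1
L[3]='$': occ=0, LF[3]=C('$')+0=0+0=0
L[4]='x': occ=1, LF[4]=C('x')+1=1+1=2
L[5]='y': occ=1, LF[5]=C('y')+1=3+1=4

Answer: 5 3 1 0 2 4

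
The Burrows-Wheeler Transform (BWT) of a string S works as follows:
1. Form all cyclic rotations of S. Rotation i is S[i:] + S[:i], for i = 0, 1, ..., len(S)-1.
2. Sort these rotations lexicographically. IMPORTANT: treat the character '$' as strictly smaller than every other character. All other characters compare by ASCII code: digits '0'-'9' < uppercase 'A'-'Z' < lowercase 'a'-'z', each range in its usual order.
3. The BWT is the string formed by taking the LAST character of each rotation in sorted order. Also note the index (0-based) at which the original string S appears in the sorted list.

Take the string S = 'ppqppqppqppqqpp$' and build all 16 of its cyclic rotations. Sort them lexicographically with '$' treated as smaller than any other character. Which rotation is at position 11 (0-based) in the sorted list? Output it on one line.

All 16 rotations (rotation i = S[i:]+S[:i]):
  rot[0] = ppqppqppqppqqpp$
  rot[1] = pqppqppqppqqpp$p
  rot[2] = qppqppqppqqpp$pp
  rot[3] = ppqppqppqqpp$ppq
  rot[4] = pqppqppqqpp$ppqp
  rot[5] = qppqppqqpp$ppqpp
  rot[6] = ppqppqqpp$ppqppq
  rot[7] = pqppqqpp$ppqppqp
  rot[8] = qppqqpp$ppqppqpp
  rot[9] = ppqqpp$ppqppqppq
  rot[10] = pqqpp$ppqppqppqp
  rot[11] = qqpp$ppqppqppqpp
  rot[12] = qpp$ppqppqppqppq
  rot[13] = pp$ppqppqppqppqq
  rot[14] = p$ppqppqppqppqqp
  rot[15] = $ppqppqppqppqqpp
Sorted (with $ < everything):
  sorted[0] = $ppqppqppqppqqpp
  sorted[1] = p$ppqppqppqppqqp
  sorted[2] = pp$ppqppqppqppqq
  sorted[3] = ppqppqppqppqqpp$
  sorted[4] = ppqppqppqqpp$ppq
  sorted[5] = ppqppqqpp$ppqppq
  sorted[6] = ppqqpp$ppqppqppq
  sorted[7] = pqppqppqppqqpp$p
  sorted[8] = pqppqppqqpp$ppqp
  sorted[9] = pqppqqpp$ppqppqp
  sorted[10] = pqqpp$ppqppqppqp
  sorted[11] = qpp$ppqppqppqppq
  sorted[12] = qppqppqppqqpp$pp
  sorted[13] = qppqppqqpp$ppqpp
  sorted[14] = qppqqpp$ppqppqpp
  sorted[15] = qqpp$ppqppqppqpp
sorted[11] = qpp$ppqppqppqppq

Answer: qpp$ppqppqppqppq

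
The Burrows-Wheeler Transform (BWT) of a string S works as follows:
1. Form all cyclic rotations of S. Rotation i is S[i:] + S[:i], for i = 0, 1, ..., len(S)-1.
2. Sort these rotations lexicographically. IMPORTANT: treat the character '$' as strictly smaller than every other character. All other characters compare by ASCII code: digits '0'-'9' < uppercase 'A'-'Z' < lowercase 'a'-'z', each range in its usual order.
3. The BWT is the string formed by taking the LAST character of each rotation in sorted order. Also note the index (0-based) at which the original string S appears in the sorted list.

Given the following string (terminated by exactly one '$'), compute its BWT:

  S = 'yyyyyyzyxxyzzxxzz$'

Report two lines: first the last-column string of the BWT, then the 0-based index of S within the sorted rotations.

Answer: zyzxxz$yyyyyxzzyxy
6

Derivation:
All 18 rotations (rotation i = S[i:]+S[:i]):
  rot[0] = yyyyyyzyxxyzzxxzz$
  rot[1] = yyyyyzyxxyzzxxzz$y
  rot[2] = yyyyzyxxyzzxxzz$yy
  rot[3] = yyyzyxxyzzxxzz$yyy
  rot[4] = yyzyxxyzzxxzz$yyyy
  rot[5] = yzyxxyzzxxzz$yyyyy
  rot[6] = zyxxyzzxxzz$yyyyyy
  rot[7] = yxxyzzxxzz$yyyyyyz
  rot[8] = xxyzzxxzz$yyyyyyzy
  rot[9] = xyzzxxzz$yyyyyyzyx
  rot[10] = yzzxxzz$yyyyyyzyxx
  rot[11] = zzxxzz$yyyyyyzyxxy
  rot[12] = zxxzz$yyyyyyzyxxyz
  rot[13] = xxzz$yyyyyyzyxxyzz
  rot[14] = xzz$yyyyyyzyxxyzzx
  rot[15] = zz$yyyyyyzyxxyzzxx
  rot[16] = z$yyyyyyzyxxyzzxxz
  rot[17] = $yyyyyyzyxxyzzxxzz
Sorted (with $ < everything):
  sorted[0] = $yyyyyyzyxxyzzxxzz  (last char: 'z')
  sorted[1] = xxyzzxxzz$yyyyyyzy  (last char: 'y')
  sorted[2] = xxzz$yyyyyyzyxxyzz  (last char: 'z')
  sorted[3] = xyzzxxzz$yyyyyyzyx  (last char: 'x')
  sorted[4] = xzz$yyyyyyzyxxyzzx  (last char: 'x')
  sorted[5] = yxxyzzxxzz$yyyyyyz  (last char: 'z')
  sorted[6] = yyyyyyzyxxyzzxxzz$  (last char: '$')
  sorted[7] = yyyyyzyxxyzzxxzz$y  (last char: 'y')
  sorted[8] = yyyyzyxxyzzxxzz$yy  (last char: 'y')
  sorted[9] = yyyzyxxyzzxxzz$yyy  (last char: 'y')
  sorted[10] = yyzyxxyzzxxzz$yyyy  (last char: 'y')
  sorted[11] = yzyxxyzzxxzz$yyyyy  (last char: 'y')
  sorted[12] = yzzxxzz$yyyyyyzyxx  (last char: 'x')
  sorted[13] = z$yyyyyyzyxxyzzxxz  (last char: 'z')
  sorted[14] = zxxzz$yyyyyyzyxxyz  (last char: 'z')
  sorted[15] = zyxxyzzxxzz$yyyyyy  (last char: 'y')
  sorted[16] = zz$yyyyyyzyxxyzzxx  (last char: 'x')
  sorted[17] = zzxxzz$yyyyyyzyxxy  (last char: 'y')
Last column: zyzxxz$yyyyyxzzyxy
Original string S is at sorted index 6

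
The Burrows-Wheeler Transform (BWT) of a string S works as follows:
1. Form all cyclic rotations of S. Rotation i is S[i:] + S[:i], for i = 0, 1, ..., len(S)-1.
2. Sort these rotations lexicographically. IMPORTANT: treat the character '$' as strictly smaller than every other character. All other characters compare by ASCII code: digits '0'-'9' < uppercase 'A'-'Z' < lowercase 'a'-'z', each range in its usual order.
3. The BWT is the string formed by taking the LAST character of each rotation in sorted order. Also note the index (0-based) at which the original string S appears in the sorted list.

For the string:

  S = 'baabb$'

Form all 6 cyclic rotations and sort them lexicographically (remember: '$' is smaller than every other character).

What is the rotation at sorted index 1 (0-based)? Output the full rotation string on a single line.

All 6 rotations (rotation i = S[i:]+S[:i]):
  rot[0] = baabb$
  rot[1] = aabb$b
  rot[2] = abb$ba
  rot[3] = bb$baa
  rot[4] = b$baab
  rot[5] = $baabb
Sorted (with $ < everything):
  sorted[0] = $baabb
  sorted[1] = aabb$b
  sorted[2] = abb$ba
  sorted[3] = b$baab
  sorted[4] = baabb$
  sorted[5] = bb$baa
sorted[1] = aabb$b

Answer: aabb$b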